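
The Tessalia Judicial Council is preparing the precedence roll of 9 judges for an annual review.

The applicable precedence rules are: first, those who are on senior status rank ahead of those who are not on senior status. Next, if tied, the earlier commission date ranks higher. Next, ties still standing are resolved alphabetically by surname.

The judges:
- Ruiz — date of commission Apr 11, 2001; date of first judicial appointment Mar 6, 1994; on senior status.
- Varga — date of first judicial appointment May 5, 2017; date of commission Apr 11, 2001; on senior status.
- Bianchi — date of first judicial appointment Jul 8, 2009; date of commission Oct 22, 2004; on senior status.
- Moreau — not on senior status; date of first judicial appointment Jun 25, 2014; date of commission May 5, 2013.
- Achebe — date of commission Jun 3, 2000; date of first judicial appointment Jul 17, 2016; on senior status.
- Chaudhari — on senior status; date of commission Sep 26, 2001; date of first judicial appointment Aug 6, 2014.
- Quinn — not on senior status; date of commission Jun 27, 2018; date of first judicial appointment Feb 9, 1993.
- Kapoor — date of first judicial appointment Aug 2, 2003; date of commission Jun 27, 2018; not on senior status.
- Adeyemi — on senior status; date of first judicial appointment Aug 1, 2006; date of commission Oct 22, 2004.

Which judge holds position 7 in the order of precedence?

By the first rule: Achebe, Ruiz, Varga, Chaudhari, Adeyemi and Bianchi (each on senior status); then Moreau, Kapoor and Quinn (each not on senior status).
Among Achebe, Ruiz, Varga, Chaudhari, Adeyemi and Bianchi, by date of commission (earlier first): Achebe (Jun 3, 2000) before Ruiz and Varga (Apr 11, 2001) before Chaudhari (Sep 26, 2001) before Adeyemi and Bianchi (Oct 22, 2004).
Among Ruiz and Varga, alphabetically by surname: Ruiz before Varga.
Among Adeyemi and Bianchi, alphabetically by surname: Adeyemi before Bianchi.
Among Moreau, Kapoor and Quinn, by date of commission (earlier first): Moreau (May 5, 2013) before Kapoor and Quinn (Jun 27, 2018).
Among Kapoor and Quinn, alphabetically by surname: Kapoor before Quinn.
Order: Achebe, Ruiz, Varga, Chaudhari, Adeyemi, Bianchi, Moreau, Kapoor, Quinn.

Moreau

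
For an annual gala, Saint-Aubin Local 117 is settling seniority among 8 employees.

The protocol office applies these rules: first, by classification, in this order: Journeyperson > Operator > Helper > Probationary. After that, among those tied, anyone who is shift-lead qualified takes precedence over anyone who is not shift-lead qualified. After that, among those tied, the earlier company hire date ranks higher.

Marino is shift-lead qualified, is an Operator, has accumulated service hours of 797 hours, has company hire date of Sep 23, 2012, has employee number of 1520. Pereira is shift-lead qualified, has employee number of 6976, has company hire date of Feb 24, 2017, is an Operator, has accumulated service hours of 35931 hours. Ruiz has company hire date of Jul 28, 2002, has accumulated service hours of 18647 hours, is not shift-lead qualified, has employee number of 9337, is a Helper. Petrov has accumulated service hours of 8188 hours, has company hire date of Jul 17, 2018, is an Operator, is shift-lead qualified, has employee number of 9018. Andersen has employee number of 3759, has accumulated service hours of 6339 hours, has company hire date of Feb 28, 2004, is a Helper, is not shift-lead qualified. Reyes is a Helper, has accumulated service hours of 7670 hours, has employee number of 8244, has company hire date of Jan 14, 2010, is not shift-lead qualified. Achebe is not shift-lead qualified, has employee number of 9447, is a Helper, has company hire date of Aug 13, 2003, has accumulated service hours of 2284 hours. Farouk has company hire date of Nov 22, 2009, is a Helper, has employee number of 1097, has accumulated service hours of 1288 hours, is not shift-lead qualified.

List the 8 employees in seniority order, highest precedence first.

By classification: Marino, Pereira and Petrov (Operator); then Ruiz, Achebe, Andersen, Farouk and Reyes (Helper).
Marino, Pereira and Petrov are each shift-lead qualified, so the next rule applies.
Among Marino, Pereira and Petrov, by company hire date (earlier first): Marino (Sep 23, 2012) before Pereira (Feb 24, 2017) before Petrov (Jul 17, 2018).
Ruiz, Achebe, Andersen, Farouk and Reyes are each not shift-lead qualified, so the next rule applies.
Among Ruiz, Achebe, Andersen, Farouk and Reyes, by company hire date (earlier first): Ruiz (Jul 28, 2002) before Achebe (Aug 13, 2003) before Andersen (Feb 28, 2004) before Farouk (Nov 22, 2009) before Reyes (Jan 14, 2010).
Full order: Marino, Pereira, Petrov, Ruiz, Achebe, Andersen, Farouk, Reyes.

Marino, Pereira, Petrov, Ruiz, Achebe, Andersen, Farouk, Reyes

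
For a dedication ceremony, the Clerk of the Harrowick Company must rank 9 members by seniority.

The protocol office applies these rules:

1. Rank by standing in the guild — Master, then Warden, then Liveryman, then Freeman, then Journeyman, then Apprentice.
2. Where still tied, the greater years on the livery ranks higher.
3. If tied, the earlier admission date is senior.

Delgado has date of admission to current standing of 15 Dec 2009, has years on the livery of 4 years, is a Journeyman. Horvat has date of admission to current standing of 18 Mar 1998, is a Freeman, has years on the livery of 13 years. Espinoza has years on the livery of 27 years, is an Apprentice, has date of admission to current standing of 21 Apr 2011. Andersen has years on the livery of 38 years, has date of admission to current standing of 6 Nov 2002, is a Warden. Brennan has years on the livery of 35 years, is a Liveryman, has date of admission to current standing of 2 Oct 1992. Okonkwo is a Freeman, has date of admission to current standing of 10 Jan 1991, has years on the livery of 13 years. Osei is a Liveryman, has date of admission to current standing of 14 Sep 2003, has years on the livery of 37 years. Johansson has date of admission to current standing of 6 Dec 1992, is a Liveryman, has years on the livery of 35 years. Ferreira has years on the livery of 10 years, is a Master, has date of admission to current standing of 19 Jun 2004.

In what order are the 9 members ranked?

Ferreira, Andersen, Osei, Brennan, Johansson, Okonkwo, Horvat, Delgado, Espinoza

By standing in the guild: Ferreira (Master); then Andersen (Warden); then Osei, Brennan and Johansson (Liveryman); then Okonkwo and Horvat (Freeman); then Delgado (Journeyman); then Espinoza (Apprentice).
Among Osei, Brennan and Johansson, by years on the livery (higher first): Osei (37 years) before Brennan and Johansson (35 years).
Among Brennan and Johansson, by date of admission to current standing (earlier first): Brennan (2 Oct 1992) before Johansson (6 Dec 1992).
Okonkwo and Horvat both have years on the livery 13 years, so the next rule applies.
Among Okonkwo and Horvat, by date of admission to current standing (earlier first): Okonkwo (10 Jan 1991) before Horvat (18 Mar 1998).
Full order: Ferreira, Andersen, Osei, Brennan, Johansson, Okonkwo, Horvat, Delgado, Espinoza.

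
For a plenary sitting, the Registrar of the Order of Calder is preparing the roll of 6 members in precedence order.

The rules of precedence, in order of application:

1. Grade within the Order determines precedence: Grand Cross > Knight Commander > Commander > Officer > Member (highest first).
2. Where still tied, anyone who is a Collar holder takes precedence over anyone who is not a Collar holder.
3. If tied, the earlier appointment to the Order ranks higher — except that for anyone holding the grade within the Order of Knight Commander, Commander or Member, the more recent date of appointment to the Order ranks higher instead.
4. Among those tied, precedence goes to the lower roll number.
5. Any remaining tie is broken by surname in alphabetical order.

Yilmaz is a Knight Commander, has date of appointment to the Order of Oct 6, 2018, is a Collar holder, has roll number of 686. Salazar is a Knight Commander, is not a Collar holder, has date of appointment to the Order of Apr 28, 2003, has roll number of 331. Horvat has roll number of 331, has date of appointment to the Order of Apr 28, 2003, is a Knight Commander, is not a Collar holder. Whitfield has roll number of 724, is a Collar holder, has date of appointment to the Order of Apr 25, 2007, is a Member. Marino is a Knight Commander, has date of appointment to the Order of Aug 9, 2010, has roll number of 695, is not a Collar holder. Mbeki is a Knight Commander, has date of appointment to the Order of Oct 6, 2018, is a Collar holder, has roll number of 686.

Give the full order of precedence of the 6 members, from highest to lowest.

By grade within the Order: Mbeki, Yilmaz, Marino, Horvat and Salazar (Knight Commander); then Whitfield (Member).
Among Mbeki, Yilmaz, Marino, Horvat and Salazar, a Collar holder before not a Collar holder: Mbeki and Yilmaz (a Collar holder) before Marino, Horvat and Salazar (not a Collar holder).
Mbeki and Yilmaz both have date of appointment to the Order Oct 6, 2018, so the next rule applies.
Mbeki and Yilmaz both have roll number 686, so the next rule applies.
Among Mbeki and Yilmaz, alphabetically by surname: Mbeki before Yilmaz.
Among Marino, Horvat and Salazar, by date of appointment to the Order (later first) (reversed rule for this group): Marino (Aug 9, 2010) before Horvat and Salazar (Apr 28, 2003).
Horvat and Salazar both have roll number 331, so the next rule applies.
Among Horvat and Salazar, alphabetically by surname: Horvat before Salazar.
Full order: Mbeki, Yilmaz, Marino, Horvat, Salazar, Whitfield.

Mbeki, Yilmaz, Marino, Horvat, Salazar, Whitfield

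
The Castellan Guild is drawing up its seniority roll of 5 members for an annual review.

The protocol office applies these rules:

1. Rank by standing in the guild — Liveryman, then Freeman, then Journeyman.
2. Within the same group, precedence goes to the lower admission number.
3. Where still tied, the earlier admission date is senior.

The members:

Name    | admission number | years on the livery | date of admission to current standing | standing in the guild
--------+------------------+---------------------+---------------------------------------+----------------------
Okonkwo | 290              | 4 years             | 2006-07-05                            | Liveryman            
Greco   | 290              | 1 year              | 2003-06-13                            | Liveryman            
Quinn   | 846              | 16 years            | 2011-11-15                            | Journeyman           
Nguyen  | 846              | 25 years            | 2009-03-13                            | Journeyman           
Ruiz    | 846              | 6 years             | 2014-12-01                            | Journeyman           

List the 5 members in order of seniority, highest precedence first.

Greco, Okonkwo, Nguyen, Quinn, Ruiz

By standing in the guild: Greco and Okonkwo (Liveryman); then Nguyen, Quinn and Ruiz (Journeyman).
Greco and Okonkwo both have admission number 290, so the next rule applies.
Among Greco and Okonkwo, by date of admission to current standing (earlier first): Greco (2003-06-13) before Okonkwo (2006-07-05).
Nguyen, Quinn and Ruiz all have admission number 846, so the next rule applies.
Among Nguyen, Quinn and Ruiz, by date of admission to current standing (earlier first): Nguyen (2009-03-13) before Quinn (2011-11-15) before Ruiz (2014-12-01).
Full order: Greco, Okonkwo, Nguyen, Quinn, Ruiz.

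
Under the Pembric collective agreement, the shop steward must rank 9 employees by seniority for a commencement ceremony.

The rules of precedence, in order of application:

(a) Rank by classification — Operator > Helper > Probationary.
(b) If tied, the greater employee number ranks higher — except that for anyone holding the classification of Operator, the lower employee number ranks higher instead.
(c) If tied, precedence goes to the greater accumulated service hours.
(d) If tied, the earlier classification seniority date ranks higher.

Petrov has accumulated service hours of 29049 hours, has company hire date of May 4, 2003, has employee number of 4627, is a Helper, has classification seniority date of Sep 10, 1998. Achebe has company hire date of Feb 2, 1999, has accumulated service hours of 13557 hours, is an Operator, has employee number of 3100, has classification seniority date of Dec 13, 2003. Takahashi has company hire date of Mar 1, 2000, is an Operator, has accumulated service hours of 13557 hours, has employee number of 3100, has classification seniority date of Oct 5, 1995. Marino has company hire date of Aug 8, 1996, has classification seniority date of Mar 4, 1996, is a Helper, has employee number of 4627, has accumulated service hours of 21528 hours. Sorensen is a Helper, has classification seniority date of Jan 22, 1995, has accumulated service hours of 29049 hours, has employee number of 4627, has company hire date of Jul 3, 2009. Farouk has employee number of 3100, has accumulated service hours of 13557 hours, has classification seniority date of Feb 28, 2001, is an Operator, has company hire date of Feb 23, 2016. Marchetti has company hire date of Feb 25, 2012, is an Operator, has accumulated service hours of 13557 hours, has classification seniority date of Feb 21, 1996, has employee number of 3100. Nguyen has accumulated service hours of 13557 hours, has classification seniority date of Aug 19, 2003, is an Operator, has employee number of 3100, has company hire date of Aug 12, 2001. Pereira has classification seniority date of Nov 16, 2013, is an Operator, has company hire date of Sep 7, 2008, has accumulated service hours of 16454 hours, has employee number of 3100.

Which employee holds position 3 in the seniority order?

By classification: Pereira, Takahashi, Marchetti, Farouk, Nguyen and Achebe (Operator); then Sorensen, Petrov and Marino (Helper).
Pereira, Takahashi, Marchetti, Farouk, Nguyen and Achebe all have employee number 3100, so the next rule applies.
Among Pereira, Takahashi, Marchetti, Farouk, Nguyen and Achebe, by accumulated service hours (higher first): Pereira (16454 hours) before Takahashi, Marchetti, Farouk, Nguyen and Achebe (13557 hours).
Among Takahashi, Marchetti, Farouk, Nguyen and Achebe, by classification seniority date (earlier first): Takahashi (Oct 5, 1995) before Marchetti (Feb 21, 1996) before Farouk (Feb 28, 2001) before Nguyen (Aug 19, 2003) before Achebe (Dec 13, 2003).
Sorensen, Petrov and Marino all have employee number 4627, so the next rule applies.
Among Sorensen, Petrov and Marino, by accumulated service hours (higher first): Sorensen and Petrov (29049 hours) before Marino (21528 hours).
Among Sorensen and Petrov, by classification seniority date (earlier first): Sorensen (Jan 22, 1995) before Petrov (Sep 10, 1998).
Order: Pereira, Takahashi, Marchetti, Farouk, Nguyen, Achebe, Sorensen, Petrov, Marino.

Marchetti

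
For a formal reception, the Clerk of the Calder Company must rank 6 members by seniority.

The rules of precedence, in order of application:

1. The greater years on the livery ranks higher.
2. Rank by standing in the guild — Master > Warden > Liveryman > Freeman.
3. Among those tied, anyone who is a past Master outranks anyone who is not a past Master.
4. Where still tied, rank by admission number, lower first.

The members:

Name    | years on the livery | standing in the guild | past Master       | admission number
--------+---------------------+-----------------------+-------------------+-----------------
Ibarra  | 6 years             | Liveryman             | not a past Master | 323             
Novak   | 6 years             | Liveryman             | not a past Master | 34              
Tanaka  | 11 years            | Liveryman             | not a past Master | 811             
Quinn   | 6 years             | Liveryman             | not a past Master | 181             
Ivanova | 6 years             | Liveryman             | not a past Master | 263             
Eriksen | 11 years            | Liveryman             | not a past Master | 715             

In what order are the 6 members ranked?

By years on the livery (higher first): Eriksen and Tanaka (both 11 years); then Novak, Quinn, Ivanova and Ibarra (each 6 years).
Eriksen and Tanaka are each Liveryman, so the next rule applies.
Eriksen and Tanaka are each not a past Master, so the next rule applies.
Among Eriksen and Tanaka, by admission number (lower first): Eriksen (715) before Tanaka (811).
Novak, Quinn, Ivanova and Ibarra are each Liveryman, so the next rule applies.
Novak, Quinn, Ivanova and Ibarra are each not a past Master, so the next rule applies.
Among Novak, Quinn, Ivanova and Ibarra, by admission number (lower first): Novak (34) before Quinn (181) before Ivanova (263) before Ibarra (323).
Full order: Eriksen, Tanaka, Novak, Quinn, Ivanova, Ibarra.

Eriksen, Tanaka, Novak, Quinn, Ivanova, Ibarra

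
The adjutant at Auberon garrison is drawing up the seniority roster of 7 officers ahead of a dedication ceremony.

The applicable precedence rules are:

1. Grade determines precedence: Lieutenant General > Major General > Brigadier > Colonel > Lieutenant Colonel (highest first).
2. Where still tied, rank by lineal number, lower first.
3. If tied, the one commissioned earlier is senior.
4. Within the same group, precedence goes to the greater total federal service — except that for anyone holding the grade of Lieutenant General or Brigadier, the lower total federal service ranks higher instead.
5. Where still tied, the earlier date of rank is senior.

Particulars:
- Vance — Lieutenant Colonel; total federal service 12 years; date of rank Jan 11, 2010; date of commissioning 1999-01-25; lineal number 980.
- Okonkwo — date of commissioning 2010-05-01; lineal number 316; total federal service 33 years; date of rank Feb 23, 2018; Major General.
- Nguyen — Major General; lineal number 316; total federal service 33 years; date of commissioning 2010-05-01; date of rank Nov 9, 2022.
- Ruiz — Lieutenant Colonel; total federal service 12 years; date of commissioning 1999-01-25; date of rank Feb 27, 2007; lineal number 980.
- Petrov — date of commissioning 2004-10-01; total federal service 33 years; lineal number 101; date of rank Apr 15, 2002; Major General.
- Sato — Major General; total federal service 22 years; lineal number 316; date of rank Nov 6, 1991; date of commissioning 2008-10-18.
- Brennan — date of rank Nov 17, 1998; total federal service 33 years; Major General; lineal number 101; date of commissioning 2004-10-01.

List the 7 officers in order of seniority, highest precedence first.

Brennan, Petrov, Sato, Okonkwo, Nguyen, Ruiz, Vance

By grade: Brennan, Petrov, Sato, Okonkwo and Nguyen (Major General); then Ruiz and Vance (Lieutenant Colonel).
Among Brennan, Petrov, Sato, Okonkwo and Nguyen, by lineal number (lower first): Brennan and Petrov (101) before Sato, Okonkwo and Nguyen (316).
Brennan and Petrov both have date of commissioning 2004-10-01, so the next rule applies.
Brennan and Petrov both have total federal service 33 years, so the next rule applies.
Among Brennan and Petrov, by date of rank (earlier first): Brennan (Nov 17, 1998) before Petrov (Apr 15, 2002).
Among Sato, Okonkwo and Nguyen, by date of commissioning (earlier first): Sato (2008-10-18) before Okonkwo and Nguyen (2010-05-01).
Okonkwo and Nguyen both have total federal service 33 years, so the next rule applies.
Among Okonkwo and Nguyen, by date of rank (earlier first): Okonkwo (Feb 23, 2018) before Nguyen (Nov 9, 2022).
Ruiz and Vance both have lineal number 980, so the next rule applies.
Ruiz and Vance both have date of commissioning 1999-01-25, so the next rule applies.
Ruiz and Vance both have total federal service 12 years, so the next rule applies.
Among Ruiz and Vance, by date of rank (earlier first): Ruiz (Feb 27, 2007) before Vance (Jan 11, 2010).
Full order: Brennan, Petrov, Sato, Okonkwo, Nguyen, Ruiz, Vance.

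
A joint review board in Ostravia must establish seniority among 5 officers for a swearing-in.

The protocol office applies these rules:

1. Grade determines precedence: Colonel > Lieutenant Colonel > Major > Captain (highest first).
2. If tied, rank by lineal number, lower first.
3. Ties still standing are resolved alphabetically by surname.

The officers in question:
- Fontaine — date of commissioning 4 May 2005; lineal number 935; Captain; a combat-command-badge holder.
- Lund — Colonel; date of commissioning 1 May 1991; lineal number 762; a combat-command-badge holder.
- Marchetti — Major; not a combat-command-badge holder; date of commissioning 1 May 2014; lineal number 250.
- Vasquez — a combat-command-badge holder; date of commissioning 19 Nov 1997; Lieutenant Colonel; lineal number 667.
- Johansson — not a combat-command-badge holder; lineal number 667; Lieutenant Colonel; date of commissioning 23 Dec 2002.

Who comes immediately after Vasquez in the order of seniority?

Marchetti

By grade: Lund (Colonel); then Johansson and Vasquez (Lieutenant Colonel); then Marchetti (Major); then Fontaine (Captain).
Johansson and Vasquez both have lineal number 667, so the next rule applies.
Among Johansson and Vasquez, alphabetically by surname: Johansson before Vasquez.
Order: Lund, Johansson, Vasquez, Marchetti, Fontaine.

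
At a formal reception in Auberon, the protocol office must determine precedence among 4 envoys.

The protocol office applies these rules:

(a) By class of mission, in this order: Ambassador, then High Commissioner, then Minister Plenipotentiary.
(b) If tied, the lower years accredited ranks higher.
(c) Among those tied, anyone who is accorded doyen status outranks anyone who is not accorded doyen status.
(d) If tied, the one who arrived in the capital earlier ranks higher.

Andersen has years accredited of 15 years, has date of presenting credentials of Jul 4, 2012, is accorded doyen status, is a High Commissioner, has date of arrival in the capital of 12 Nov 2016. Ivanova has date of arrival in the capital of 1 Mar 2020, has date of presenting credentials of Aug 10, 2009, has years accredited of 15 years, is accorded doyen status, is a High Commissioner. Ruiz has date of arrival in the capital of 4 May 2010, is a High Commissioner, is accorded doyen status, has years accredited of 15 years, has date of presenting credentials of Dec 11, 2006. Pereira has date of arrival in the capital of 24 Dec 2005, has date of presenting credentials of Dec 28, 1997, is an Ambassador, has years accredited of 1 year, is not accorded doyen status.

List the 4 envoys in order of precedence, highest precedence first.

By class of mission: Pereira (Ambassador); then Ruiz, Andersen and Ivanova (High Commissioner).
Ruiz, Andersen and Ivanova all have years accredited 15 years, so the next rule applies.
Ruiz, Andersen and Ivanova are each accorded doyen status, so the next rule applies.
Among Ruiz, Andersen and Ivanova, by date of arrival in the capital (earlier first): Ruiz (4 May 2010) before Andersen (12 Nov 2016) before Ivanova (1 Mar 2020).
Full order: Pereira, Ruiz, Andersen, Ivanova.

Pereira, Ruiz, Andersen, Ivanova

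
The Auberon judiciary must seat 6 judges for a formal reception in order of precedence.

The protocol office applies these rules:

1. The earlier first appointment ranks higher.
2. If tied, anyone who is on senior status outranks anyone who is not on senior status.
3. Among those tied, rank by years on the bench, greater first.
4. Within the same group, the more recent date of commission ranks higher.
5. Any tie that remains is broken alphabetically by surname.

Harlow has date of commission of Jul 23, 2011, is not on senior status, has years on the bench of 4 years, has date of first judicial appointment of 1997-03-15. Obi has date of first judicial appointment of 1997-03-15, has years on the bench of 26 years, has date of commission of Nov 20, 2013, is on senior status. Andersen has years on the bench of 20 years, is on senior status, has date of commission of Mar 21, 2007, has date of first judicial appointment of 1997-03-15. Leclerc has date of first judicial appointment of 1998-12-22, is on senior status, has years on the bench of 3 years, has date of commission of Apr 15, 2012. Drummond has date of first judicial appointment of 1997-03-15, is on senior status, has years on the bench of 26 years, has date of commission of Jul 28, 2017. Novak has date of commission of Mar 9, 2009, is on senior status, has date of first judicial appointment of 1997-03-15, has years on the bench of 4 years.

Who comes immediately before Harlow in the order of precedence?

By date of first judicial appointment (earlier first): Drummond, Obi, Andersen, Novak and Harlow (each 1997-03-15); then Leclerc (1998-12-22).
Among Drummond, Obi, Andersen, Novak and Harlow, on senior status before not on senior status: Drummond, Obi, Andersen and Novak (on senior status) before Harlow (not on senior status).
Among Drummond, Obi, Andersen and Novak, by years on the bench (higher first): Drummond and Obi (26 years) before Andersen (20 years) before Novak (4 years).
Among Drummond and Obi, by date of commission (later first): Drummond (Jul 28, 2017) before Obi (Nov 20, 2013).
Order: Drummond, Obi, Andersen, Novak, Harlow, Leclerc.

Novak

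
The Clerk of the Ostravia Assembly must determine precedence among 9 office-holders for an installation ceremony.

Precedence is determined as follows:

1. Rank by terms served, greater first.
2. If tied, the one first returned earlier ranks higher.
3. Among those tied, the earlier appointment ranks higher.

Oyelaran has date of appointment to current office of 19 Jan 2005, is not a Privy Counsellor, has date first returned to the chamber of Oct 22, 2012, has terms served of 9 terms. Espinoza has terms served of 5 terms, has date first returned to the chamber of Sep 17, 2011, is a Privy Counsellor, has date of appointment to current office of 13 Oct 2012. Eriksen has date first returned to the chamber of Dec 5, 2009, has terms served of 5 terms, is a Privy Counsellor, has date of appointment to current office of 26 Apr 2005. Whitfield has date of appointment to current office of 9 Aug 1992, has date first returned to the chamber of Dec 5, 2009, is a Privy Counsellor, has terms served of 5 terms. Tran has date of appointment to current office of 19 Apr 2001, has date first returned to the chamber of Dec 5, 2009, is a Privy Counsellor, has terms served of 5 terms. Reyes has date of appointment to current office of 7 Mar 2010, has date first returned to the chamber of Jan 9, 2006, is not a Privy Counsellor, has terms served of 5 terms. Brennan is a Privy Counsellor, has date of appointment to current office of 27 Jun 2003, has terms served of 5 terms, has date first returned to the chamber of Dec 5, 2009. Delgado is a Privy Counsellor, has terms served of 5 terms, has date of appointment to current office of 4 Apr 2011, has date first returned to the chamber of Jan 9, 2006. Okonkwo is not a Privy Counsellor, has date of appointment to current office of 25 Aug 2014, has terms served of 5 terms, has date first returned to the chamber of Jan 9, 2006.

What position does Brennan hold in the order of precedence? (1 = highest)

By terms served (higher first): Oyelaran (9 terms); then Reyes, Delgado, Okonkwo, Whitfield, Tran, Brennan, Eriksen and Espinoza (each 5 terms).
Among Reyes, Delgado, Okonkwo, Whitfield, Tran, Brennan, Eriksen and Espinoza, by date first returned to the chamber (earlier first): Reyes, Delgado and Okonkwo (Jan 9, 2006) before Whitfield, Tran, Brennan and Eriksen (Dec 5, 2009) before Espinoza (Sep 17, 2011).
Among Reyes, Delgado and Okonkwo, by date of appointment to current office (earlier first): Reyes (7 Mar 2010) before Delgado (4 Apr 2011) before Okonkwo (25 Aug 2014).
Among Whitfield, Tran, Brennan and Eriksen, by date of appointment to current office (earlier first): Whitfield (9 Aug 1992) before Tran (19 Apr 2001) before Brennan (27 Jun 2003) before Eriksen (26 Apr 2005).
Order: Oyelaran, Reyes, Delgado, Okonkwo, Whitfield, Tran, Brennan, Eriksen, Espinoza. So position 7.

7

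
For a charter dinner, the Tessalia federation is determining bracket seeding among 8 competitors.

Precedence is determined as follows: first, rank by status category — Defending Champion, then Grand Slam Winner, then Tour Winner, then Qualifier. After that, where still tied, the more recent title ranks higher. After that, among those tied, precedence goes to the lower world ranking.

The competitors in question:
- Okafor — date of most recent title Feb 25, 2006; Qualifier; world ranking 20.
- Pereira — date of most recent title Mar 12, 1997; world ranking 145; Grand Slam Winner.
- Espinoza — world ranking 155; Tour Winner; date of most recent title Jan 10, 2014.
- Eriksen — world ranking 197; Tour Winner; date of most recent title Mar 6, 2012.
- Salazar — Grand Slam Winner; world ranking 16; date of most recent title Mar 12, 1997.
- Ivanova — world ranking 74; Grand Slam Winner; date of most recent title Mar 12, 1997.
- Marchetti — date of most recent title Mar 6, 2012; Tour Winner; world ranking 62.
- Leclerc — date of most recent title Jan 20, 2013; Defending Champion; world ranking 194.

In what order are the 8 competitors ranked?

By status category: Leclerc (Defending Champion); then Salazar, Ivanova and Pereira (Grand Slam Winner); then Espinoza, Marchetti and Eriksen (Tour Winner); then Okafor (Qualifier).
Salazar, Ivanova and Pereira all have date of most recent title Mar 12, 1997, so the next rule applies.
Among Salazar, Ivanova and Pereira, by world ranking (lower first): Salazar (16) before Ivanova (74) before Pereira (145).
Among Espinoza, Marchetti and Eriksen, by date of most recent title (later first): Espinoza (Jan 10, 2014) before Marchetti and Eriksen (Mar 6, 2012).
Among Marchetti and Eriksen, by world ranking (lower first): Marchetti (62) before Eriksen (197).
Full order: Leclerc, Salazar, Ivanova, Pereira, Espinoza, Marchetti, Eriksen, Okafor.

Leclerc, Salazar, Ivanova, Pereira, Espinoza, Marchetti, Eriksen, Okafor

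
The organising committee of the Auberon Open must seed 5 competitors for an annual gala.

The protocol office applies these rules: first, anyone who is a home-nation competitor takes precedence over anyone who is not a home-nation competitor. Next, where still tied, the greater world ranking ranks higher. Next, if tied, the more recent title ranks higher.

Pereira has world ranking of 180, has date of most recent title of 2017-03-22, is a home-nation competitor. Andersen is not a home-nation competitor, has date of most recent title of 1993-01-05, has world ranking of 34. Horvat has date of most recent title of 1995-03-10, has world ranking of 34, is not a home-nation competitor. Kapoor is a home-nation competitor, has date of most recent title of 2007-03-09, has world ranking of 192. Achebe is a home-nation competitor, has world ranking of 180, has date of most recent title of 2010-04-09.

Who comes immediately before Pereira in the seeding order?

Kapoor

By the first rule: Kapoor, Pereira and Achebe (each a home-nation competitor); then Horvat and Andersen (both not a home-nation competitor).
Among Kapoor, Pereira and Achebe, by world ranking (higher first): Kapoor (192) before Pereira and Achebe (180).
Among Pereira and Achebe, by date of most recent title (later first): Pereira (2017-03-22) before Achebe (2010-04-09).
Horvat and Andersen both have world ranking 34, so the next rule applies.
Among Horvat and Andersen, by date of most recent title (later first): Horvat (1995-03-10) before Andersen (1993-01-05).
Order: Kapoor, Pereira, Achebe, Horvat, Andersen.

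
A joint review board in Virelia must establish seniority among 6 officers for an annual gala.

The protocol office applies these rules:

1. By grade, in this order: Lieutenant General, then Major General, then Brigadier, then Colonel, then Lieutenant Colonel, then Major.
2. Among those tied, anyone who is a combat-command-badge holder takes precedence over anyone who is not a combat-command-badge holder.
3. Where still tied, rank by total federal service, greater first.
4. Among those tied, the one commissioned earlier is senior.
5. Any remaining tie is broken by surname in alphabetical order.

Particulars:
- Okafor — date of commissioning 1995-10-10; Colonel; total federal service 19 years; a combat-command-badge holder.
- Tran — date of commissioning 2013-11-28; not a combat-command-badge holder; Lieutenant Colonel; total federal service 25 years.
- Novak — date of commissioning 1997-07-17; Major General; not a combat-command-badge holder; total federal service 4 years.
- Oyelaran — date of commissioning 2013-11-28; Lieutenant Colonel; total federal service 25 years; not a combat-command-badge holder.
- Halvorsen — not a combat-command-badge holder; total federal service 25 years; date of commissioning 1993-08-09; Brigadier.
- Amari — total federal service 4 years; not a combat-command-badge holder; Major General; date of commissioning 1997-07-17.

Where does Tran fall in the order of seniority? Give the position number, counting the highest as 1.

By grade: Amari and Novak (Major General); then Halvorsen (Brigadier); then Okafor (Colonel); then Oyelaran and Tran (Lieutenant Colonel).
Amari and Novak are each not a combat-command-badge holder, so the next rule applies.
Amari and Novak both have total federal service 4 years, so the next rule applies.
Amari and Novak both have date of commissioning 1997-07-17, so the next rule applies.
Among Amari and Novak, alphabetically by surname: Amari before Novak.
Oyelaran and Tran are each not a combat-command-badge holder, so the next rule applies.
Oyelaran and Tran both have total federal service 25 years, so the next rule applies.
Oyelaran and Tran both have date of commissioning 2013-11-28, so the next rule applies.
Among Oyelaran and Tran, alphabetically by surname: Oyelaran before Tran.
Order: Amari, Novak, Halvorsen, Okafor, Oyelaran, Tran. So position 6.

6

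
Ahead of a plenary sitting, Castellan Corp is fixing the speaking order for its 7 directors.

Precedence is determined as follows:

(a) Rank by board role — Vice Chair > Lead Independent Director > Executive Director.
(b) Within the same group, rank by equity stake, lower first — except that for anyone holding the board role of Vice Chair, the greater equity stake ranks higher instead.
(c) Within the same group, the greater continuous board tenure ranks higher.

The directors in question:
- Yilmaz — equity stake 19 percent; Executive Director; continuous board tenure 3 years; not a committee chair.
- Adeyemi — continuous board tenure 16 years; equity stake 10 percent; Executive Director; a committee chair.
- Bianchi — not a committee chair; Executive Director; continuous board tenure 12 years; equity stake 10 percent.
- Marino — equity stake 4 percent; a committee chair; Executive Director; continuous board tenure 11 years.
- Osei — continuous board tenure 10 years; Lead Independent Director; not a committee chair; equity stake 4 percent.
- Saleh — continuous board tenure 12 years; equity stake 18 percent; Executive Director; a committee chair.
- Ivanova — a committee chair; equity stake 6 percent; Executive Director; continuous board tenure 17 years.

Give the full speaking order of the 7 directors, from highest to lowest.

Osei, Marino, Ivanova, Adeyemi, Bianchi, Saleh, Yilmaz

By board role: Osei (Lead Independent Director); then Marino, Ivanova, Adeyemi, Bianchi, Saleh and Yilmaz (Executive Director).
Among Marino, Ivanova, Adeyemi, Bianchi, Saleh and Yilmaz, by equity stake (lower first): Marino (4 percent) before Ivanova (6 percent) before Adeyemi and Bianchi (10 percent) before Saleh (18 percent) before Yilmaz (19 percent).
Among Adeyemi and Bianchi, by continuous board tenure (higher first): Adeyemi (16 years) before Bianchi (12 years).
Full order: Osei, Marino, Ivanova, Adeyemi, Bianchi, Saleh, Yilmaz.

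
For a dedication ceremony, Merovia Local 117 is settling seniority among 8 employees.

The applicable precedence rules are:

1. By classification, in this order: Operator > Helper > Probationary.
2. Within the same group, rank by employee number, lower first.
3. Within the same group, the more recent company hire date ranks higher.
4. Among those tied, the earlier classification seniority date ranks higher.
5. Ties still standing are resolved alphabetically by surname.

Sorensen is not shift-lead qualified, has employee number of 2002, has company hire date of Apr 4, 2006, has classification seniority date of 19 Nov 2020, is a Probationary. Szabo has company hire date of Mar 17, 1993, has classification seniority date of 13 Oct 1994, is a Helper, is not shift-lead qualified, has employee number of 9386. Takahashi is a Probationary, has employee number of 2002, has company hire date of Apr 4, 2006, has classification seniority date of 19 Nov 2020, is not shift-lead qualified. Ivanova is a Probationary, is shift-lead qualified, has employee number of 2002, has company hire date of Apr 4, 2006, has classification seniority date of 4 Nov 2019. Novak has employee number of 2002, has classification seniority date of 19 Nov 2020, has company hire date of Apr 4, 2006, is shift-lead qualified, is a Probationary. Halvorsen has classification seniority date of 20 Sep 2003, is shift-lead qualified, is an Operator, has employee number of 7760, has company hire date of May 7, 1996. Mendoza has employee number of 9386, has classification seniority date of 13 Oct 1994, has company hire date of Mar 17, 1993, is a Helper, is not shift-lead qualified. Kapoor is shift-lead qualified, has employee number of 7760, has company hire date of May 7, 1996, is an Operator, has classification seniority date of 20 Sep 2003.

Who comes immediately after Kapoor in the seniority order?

By classification: Halvorsen and Kapoor (Operator); then Mendoza and Szabo (Helper); then Ivanova, Novak, Sorensen and Takahashi (Probationary).
Halvorsen and Kapoor both have employee number 7760, so the next rule applies.
Halvorsen and Kapoor both have company hire date May 7, 1996, so the next rule applies.
Halvorsen and Kapoor both have classification seniority date 20 Sep 2003, so the next rule applies.
Among Halvorsen and Kapoor, alphabetically by surname: Halvorsen before Kapoor.
Mendoza and Szabo both have employee number 9386, so the next rule applies.
Mendoza and Szabo both have company hire date Mar 17, 1993, so the next rule applies.
Mendoza and Szabo both have classification seniority date 13 Oct 1994, so the next rule applies.
Among Mendoza and Szabo, alphabetically by surname: Mendoza before Szabo.
Ivanova, Novak, Sorensen and Takahashi all have employee number 2002, so the next rule applies.
Ivanova, Novak, Sorensen and Takahashi all have company hire date Apr 4, 2006, so the next rule applies.
Among Ivanova, Novak, Sorensen and Takahashi, by classification seniority date (earlier first): Ivanova (4 Nov 2019) before Novak, Sorensen and Takahashi (19 Nov 2020).
Among Novak, Sorensen and Takahashi, alphabetically by surname: Novak before Sorensen before Takahashi.
Order: Halvorsen, Kapoor, Mendoza, Szabo, Ivanova, Novak, Sorensen, Takahashi.

Mendoza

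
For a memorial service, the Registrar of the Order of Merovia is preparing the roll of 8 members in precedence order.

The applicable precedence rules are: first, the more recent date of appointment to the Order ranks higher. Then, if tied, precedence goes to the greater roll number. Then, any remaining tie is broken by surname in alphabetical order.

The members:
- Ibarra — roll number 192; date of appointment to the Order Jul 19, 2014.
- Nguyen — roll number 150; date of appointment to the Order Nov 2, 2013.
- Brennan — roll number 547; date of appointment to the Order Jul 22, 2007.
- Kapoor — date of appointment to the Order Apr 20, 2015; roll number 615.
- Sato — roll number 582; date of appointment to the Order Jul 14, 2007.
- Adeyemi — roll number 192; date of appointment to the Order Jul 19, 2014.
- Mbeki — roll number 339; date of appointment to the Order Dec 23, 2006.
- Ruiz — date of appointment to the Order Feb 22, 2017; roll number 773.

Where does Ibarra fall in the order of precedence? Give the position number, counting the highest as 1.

By date of appointment to the Order (later first): Ruiz (Feb 22, 2017); then Kapoor (Apr 20, 2015); then Adeyemi and Ibarra (both Jul 19, 2014); then Nguyen (Nov 2, 2013); then Brennan (Jul 22, 2007); then Sato (Jul 14, 2007); then Mbeki (Dec 23, 2006).
Adeyemi and Ibarra both have roll number 192, so the next rule applies.
Among Adeyemi and Ibarra, alphabetically by surname: Adeyemi before Ibarra.
Order: Ruiz, Kapoor, Adeyemi, Ibarra, Nguyen, Brennan, Sato, Mbeki. So position 4.

4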